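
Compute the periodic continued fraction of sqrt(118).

[10; (1, 6, 3, 2, 10, 2, 3, 6, 1, 20)]

Write x_i = (sqrt(118) + m_i)/d_i with (m_0, d_0) = (0, 1). a_0 = floor(sqrt(118)) = 10, since 10^2 = 100 <= 118 < 121 = 11^2.
Iterate m_{i+1} = d_i*a_i - m_i, d_{i+1} = (118 - m_{i+1}^2)/d_i, a_{i+1} = floor((a_0 + m_{i+1})/d_{i+1}):
  m_1 = 1*10 - 0 = 10, d_1 = (118 - 10^2)/1 = 18/1 = 18, a_1 = floor((10 + 10)/18) = 1.
  m_2 = 18*1 - 10 = 8, d_2 = (118 - 8^2)/18 = 54/18 = 3, a_2 = floor((10 + 8)/3) = 6.
  m_3 = 3*6 - 8 = 10, d_3 = (118 - 10^2)/3 = 18/3 = 6, a_3 = floor((10 + 10)/6) = 3.
  m_4 = 6*3 - 10 = 8, d_4 = (118 - 8^2)/6 = 54/6 = 9, a_4 = floor((10 + 8)/9) = 2.
  m_5 = 9*2 - 8 = 10, d_5 = (118 - 10^2)/9 = 18/9 = 2, a_5 = floor((10 + 10)/2) = 10.
  m_6 = 2*10 - 10 = 10, d_6 = (118 - 10^2)/2 = 18/2 = 9, a_6 = floor((10 + 10)/9) = 2.
  m_7 = 9*2 - 10 = 8, d_7 = (118 - 8^2)/9 = 54/9 = 6, a_7 = floor((10 + 8)/6) = 3.
  m_8 = 6*3 - 8 = 10, d_8 = (118 - 10^2)/6 = 18/6 = 3, a_8 = floor((10 + 10)/3) = 6.
  m_9 = 3*6 - 10 = 8, d_9 = (118 - 8^2)/3 = 54/3 = 18, a_9 = floor((10 + 8)/18) = 1.
  m_10 = 18*1 - 8 = 10, d_10 = (118 - 10^2)/18 = 18/18 = 1, a_10 = floor((10 + 10)/1) = 20.
  m_11 = 1*20 - 10 = 10, d_11 = (118 - 10^2)/1 = 18/1 = 18: (m_11, d_11) = (m_1, d_1) = (10, 18), so from here the quotients repeat a_1, ..., a_10; the period length is 10.
Hence the expansion of sqrt(118) is a_0 = 10 followed by the repeating block 1, 6, 3, 2, 10, 2, 3, 6, 1, 20 (period 10).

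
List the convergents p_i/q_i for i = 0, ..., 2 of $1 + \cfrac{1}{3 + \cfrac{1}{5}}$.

1/1, 4/3, 21/16

Using the convergent recurrence p_i = a_i*p_{i-1} + p_{i-2}, q_i = a_i*q_{i-1} + q_{i-2} with p_{-2}=0, p_{-1}=1, q_{-2}=1, q_{-1}=0:
  i=0: a_0=1, p_0 = 1*1 + 0 = 1, q_0 = 1*0 + 1 = 1.
  i=1: a_1=3, p_1 = 3*1 + 1 = 4, q_1 = 3*1 + 0 = 3.
  i=2: a_2=5, p_2 = 5*4 + 1 = 21, q_2 = 5*3 + 1 = 16.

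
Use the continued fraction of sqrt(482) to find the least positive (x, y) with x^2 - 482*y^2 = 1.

(x, y) = (483, 22)

First expand sqrt(482) as a continued fraction. With x_i = (sqrt(482) + m_i)/d_i and (m_0, d_0) = (0, 1): a_0 = floor(sqrt(482)) = 21, since 21^2 = 441 <= 482 < 484 = 22^2.
Iterate m_{i+1} = d_i*a_i - m_i, d_{i+1} = (482 - m_{i+1}^2)/d_i, a_{i+1} = floor((a_0 + m_{i+1})/d_{i+1}):
  m_1 = 1*21 - 0 = 21, d_1 = (482 - 21^2)/1 = 41/1 = 41, a_1 = floor((21 + 21)/41) = 1.
  m_2 = 41*1 - 21 = 20, d_2 = (482 - 20^2)/41 = 82/41 = 2, a_2 = floor((21 + 20)/2) = 20.
  m_3 = 2*20 - 20 = 20, d_3 = (482 - 20^2)/2 = 82/2 = 41, a_3 = floor((21 + 20)/41) = 1.
  m_4 = 41*1 - 20 = 21, d_4 = (482 - 21^2)/41 = 41/41 = 1, a_4 = floor((21 + 21)/1) = 42.
  m_5 = 1*42 - 21 = 21, d_5 = (482 - 21^2)/1 = 41/1 = 41: (m_5, d_5) = (m_1, d_1) = (21, 41), so from here the quotients repeat a_1, ..., a_4; the period length is 4.
So sqrt(482) = [21; (1, 20, 1, 42)] with period length k = 4.
k is even, so the fundamental solution of x^2 - 482y^2 = 1 is (p_{k-1}, q_{k-1}) = (p_3, q_3); compute convergents through index 3.
Convergents (p_i = a_i*p_{i-1} + p_{i-2}, q_i = a_i*q_{i-1} + q_{i-2} with p_{-2}=0, p_{-1}=1, q_{-2}=1, q_{-1}=0):
  i=0: a_0=21, p_0 = 21*1 + 0 = 21, q_0 = 21*0 + 1 = 1.
  i=1: a_1=1, p_1 = 1*21 + 1 = 22, q_1 = 1*1 + 0 = 1.
  i=2: a_2=20, p_2 = 20*22 + 21 = 461, q_2 = 20*1 + 1 = 21.
  i=3: a_3=1, p_3 = 1*461 + 22 = 483, q_3 = 1*21 + 1 = 22.
Check: 483^2 - 482*22^2 = 233289 - 233288 = 1, so (x, y) = (483, 22) solves the equation, and by the theorem it is the least positive solution.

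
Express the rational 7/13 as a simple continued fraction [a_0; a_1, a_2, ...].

[0; 1, 1, 6]

Run the Euclidean algorithm on 7 and 13; the successive quotients are the partial quotients a_0, a_1, ... (each step inverts the fractional part left over by the previous one):
  7 = 0*13 + 7, so a_0 = 0.
  13 = 1*7 + 6, so a_1 = 1.
  7 = 1*6 + 1, so a_2 = 1.
  6 = 6*1 + 0, so a_3 = 6.
The remainder reaches 0 after 4 divisions, so the expansion has 4 partial quotients, read off in order.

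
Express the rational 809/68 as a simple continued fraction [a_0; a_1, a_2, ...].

Run the Euclidean algorithm on 809 and 68; the successive quotients are the partial quotients a_0, a_1, ... (each step inverts the fractional part left over by the previous one):
  809 = 11*68 + 61, so a_0 = 11.
  68 = 1*61 + 7, so a_1 = 1.
  61 = 8*7 + 5, so a_2 = 8.
  7 = 1*5 + 2, so a_3 = 1.
  5 = 2*2 + 1, so a_4 = 2.
  2 = 2*1 + 0, so a_5 = 2.
The remainder reaches 0 after 6 divisions, so the expansion has 6 partial quotients, read off in order.

[11; 1, 8, 1, 2, 2]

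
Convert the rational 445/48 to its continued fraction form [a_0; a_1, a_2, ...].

[9; 3, 1, 2, 4]

Run the Euclidean algorithm on 445 and 48; the successive quotients are the partial quotients a_0, a_1, ... (each step inverts the fractional part left over by the previous one):
  445 = 9*48 + 13, so a_0 = 9.
  48 = 3*13 + 9, so a_1 = 3.
  13 = 1*9 + 4, so a_2 = 1.
  9 = 2*4 + 1, so a_3 = 2.
  4 = 4*1 + 0, so a_4 = 4.
The remainder reaches 0 after 5 divisions, so the expansion has 5 partial quotients, read off in order.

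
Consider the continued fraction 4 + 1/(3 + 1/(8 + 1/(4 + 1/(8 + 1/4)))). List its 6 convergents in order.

4/1, 13/3, 108/25, 445/103, 3668/849, 15117/3499

Using the convergent recurrence p_i = a_i*p_{i-1} + p_{i-2}, q_i = a_i*q_{i-1} + q_{i-2} with p_{-2}=0, p_{-1}=1, q_{-2}=1, q_{-1}=0:
  i=0: a_0=4, p_0 = 4*1 + 0 = 4, q_0 = 4*0 + 1 = 1.
  i=1: a_1=3, p_1 = 3*4 + 1 = 13, q_1 = 3*1 + 0 = 3.
  i=2: a_2=8, p_2 = 8*13 + 4 = 108, q_2 = 8*3 + 1 = 25.
  i=3: a_3=4, p_3 = 4*108 + 13 = 445, q_3 = 4*25 + 3 = 103.
  i=4: a_4=8, p_4 = 8*445 + 108 = 3668, q_4 = 8*103 + 25 = 849.
  i=5: a_5=4, p_5 = 4*3668 + 445 = 15117, q_5 = 4*849 + 103 = 3499.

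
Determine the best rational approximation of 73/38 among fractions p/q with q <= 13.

25/13

Expand x = 73/38 as a continued fraction with the Euclidean algorithm:
  73 = 1*38 + 35, so a_0 = 1.
  38 = 1*35 + 3, so a_1 = 1.
  35 = 11*3 + 2, so a_2 = 11.
  3 = 1*2 + 1, so a_3 = 1.
  2 = 2*1 + 0, so a_4 = 2.
so x = [1; 1, 11, 1, 2].
Convergents (p_i = a_i*p_{i-1} + p_{i-2}, q_i = a_i*q_{i-1} + q_{i-2} with p_{-2}=0, p_{-1}=1, q_{-2}=1, q_{-1}=0), until the denominator exceeds 13:
  i=0: a_0=1, p_0 = 1*1 + 0 = 1, q_0 = 1*0 + 1 = 1.
  i=1: a_1=1, p_1 = 1*1 + 1 = 2, q_1 = 1*1 + 0 = 1.
  i=2: a_2=11, p_2 = 11*2 + 1 = 23, q_2 = 11*1 + 1 = 12.
  i=3: a_3=1, p_3 = 1*23 + 2 = 25, q_3 = 1*12 + 1 = 13.
  i=4: a_4=2, p_4 = 2*25 + 23 = 73, q_4 = 2*13 + 12 = 38.
q_4 = 38 > 13, so the last convergent with denominator <= 13 is p_3/q_3 = 25/13.
The closest fraction with denominator <= 13 is either p_3/q_3 or the intermediate fraction (k*p_3 + p_2)/(k*q_3 + q_2) with the largest k >= 1 whose denominator stays <= 13; these approach x as k grows, and every other convergent or intermediate fraction in range is farther away.
Largest k: floor((13 - q_2)/q_3) = floor((13 - 12)/13) = 0.
Since k = 0, no intermediate fraction beyond p_3/q_3 has denominator <= 13, so the convergent 25/13 is the closest (its error is |73*13 - 25*38|/(38*13) = 1/494).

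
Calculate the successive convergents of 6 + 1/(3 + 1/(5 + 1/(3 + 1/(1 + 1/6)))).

6/1, 19/3, 101/16, 322/51, 423/67, 2860/453

Using the convergent recurrence p_i = a_i*p_{i-1} + p_{i-2}, q_i = a_i*q_{i-1} + q_{i-2} with p_{-2}=0, p_{-1}=1, q_{-2}=1, q_{-1}=0:
  i=0: a_0=6, p_0 = 6*1 + 0 = 6, q_0 = 6*0 + 1 = 1.
  i=1: a_1=3, p_1 = 3*6 + 1 = 19, q_1 = 3*1 + 0 = 3.
  i=2: a_2=5, p_2 = 5*19 + 6 = 101, q_2 = 5*3 + 1 = 16.
  i=3: a_3=3, p_3 = 3*101 + 19 = 322, q_3 = 3*16 + 3 = 51.
  i=4: a_4=1, p_4 = 1*322 + 101 = 423, q_4 = 1*51 + 16 = 67.
  i=5: a_5=6, p_5 = 6*423 + 322 = 2860, q_5 = 6*67 + 51 = 453.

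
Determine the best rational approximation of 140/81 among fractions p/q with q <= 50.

83/48

Expand x = 140/81 as a continued fraction with the Euclidean algorithm:
  140 = 1*81 + 59, so a_0 = 1.
  81 = 1*59 + 22, so a_1 = 1.
  59 = 2*22 + 15, so a_2 = 2.
  22 = 1*15 + 7, so a_3 = 1.
  15 = 2*7 + 1, so a_4 = 2.
  7 = 7*1 + 0, so a_5 = 7.
so x = [1; 1, 2, 1, 2, 7].
Convergents (p_i = a_i*p_{i-1} + p_{i-2}, q_i = a_i*q_{i-1} + q_{i-2} with p_{-2}=0, p_{-1}=1, q_{-2}=1, q_{-1}=0), until the denominator exceeds 50:
  i=0: a_0=1, p_0 = 1*1 + 0 = 1, q_0 = 1*0 + 1 = 1.
  i=1: a_1=1, p_1 = 1*1 + 1 = 2, q_1 = 1*1 + 0 = 1.
  i=2: a_2=2, p_2 = 2*2 + 1 = 5, q_2 = 2*1 + 1 = 3.
  i=3: a_3=1, p_3 = 1*5 + 2 = 7, q_3 = 1*3 + 1 = 4.
  i=4: a_4=2, p_4 = 2*7 + 5 = 19, q_4 = 2*4 + 3 = 11.
  i=5: a_5=7, p_5 = 7*19 + 7 = 140, q_5 = 7*11 + 4 = 81.
q_5 = 81 > 50, so the last convergent with denominator <= 50 is p_4/q_4 = 19/11.
The closest fraction with denominator <= 50 is either p_4/q_4 or the intermediate fraction (k*p_4 + p_3)/(k*q_4 + q_3) with the largest k >= 1 whose denominator stays <= 50; these approach x as k grows, and every other convergent or intermediate fraction in range is farther away.
Largest k: floor((50 - q_3)/q_4) = floor((50 - 4)/11) = 4.
That gives (4*19 + 7)/(4*11 + 4) = 83/48.
Compare the errors: |x - 19/11| = |140*11 - 19*81|/(81*11) = 1/891, and |x - 83/48| = |140*48 - 83*81|/(81*48) = 3/3888.
Cross-multiplying, 3*891 = 2673 < 3888 = 1*3888, so 3/3888 is smaller: the intermediate fraction 83/48 is closer to x than 19/11.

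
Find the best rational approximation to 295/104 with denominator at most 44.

122/43

Expand x = 295/104 as a continued fraction with the Euclidean algorithm:
  295 = 2*104 + 87, so a_0 = 2.
  104 = 1*87 + 17, so a_1 = 1.
  87 = 5*17 + 2, so a_2 = 5.
  17 = 8*2 + 1, so a_3 = 8.
  2 = 2*1 + 0, so a_4 = 2.
so x = [2; 1, 5, 8, 2].
Convergents (p_i = a_i*p_{i-1} + p_{i-2}, q_i = a_i*q_{i-1} + q_{i-2} with p_{-2}=0, p_{-1}=1, q_{-2}=1, q_{-1}=0), until the denominator exceeds 44:
  i=0: a_0=2, p_0 = 2*1 + 0 = 2, q_0 = 2*0 + 1 = 1.
  i=1: a_1=1, p_1 = 1*2 + 1 = 3, q_1 = 1*1 + 0 = 1.
  i=2: a_2=5, p_2 = 5*3 + 2 = 17, q_2 = 5*1 + 1 = 6.
  i=3: a_3=8, p_3 = 8*17 + 3 = 139, q_3 = 8*6 + 1 = 49.
q_3 = 49 > 44, so the last convergent with denominator <= 44 is p_2/q_2 = 17/6.
The closest fraction with denominator <= 44 is either p_2/q_2 or the intermediate fraction (k*p_2 + p_1)/(k*q_2 + q_1) with the largest k >= 1 whose denominator stays <= 44; these approach x as k grows, and every other convergent or intermediate fraction in range is farther away.
Largest k: floor((44 - q_1)/q_2) = floor((44 - 1)/6) = 7.
That gives (7*17 + 3)/(7*6 + 1) = 122/43.
Compare the errors: |x - 17/6| = |295*6 - 17*104|/(104*6) = 2/624, and |x - 122/43| = |295*43 - 122*104|/(104*43) = 3/4472.
Cross-multiplying, 3*624 = 1872 < 8944 = 2*4472, so 3/4472 is smaller: the intermediate fraction 122/43 is closer to x than 17/6.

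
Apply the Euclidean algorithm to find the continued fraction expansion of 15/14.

[1; 14]

Run the Euclidean algorithm on 15 and 14; the successive quotients are the partial quotients a_0, a_1, ... (each step inverts the fractional part left over by the previous one):
  15 = 1*14 + 1, so a_0 = 1.
  14 = 14*1 + 0, so a_1 = 14.
The remainder reaches 0 after 2 divisions, so the expansion has 2 partial quotients, read off in order.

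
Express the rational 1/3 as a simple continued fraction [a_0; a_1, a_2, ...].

[0; 3]

Run the Euclidean algorithm on 1 and 3; the successive quotients are the partial quotients a_0, a_1, ... (each step inverts the fractional part left over by the previous one):
  1 = 0*3 + 1, so a_0 = 0.
  3 = 3*1 + 0, so a_1 = 3.
The remainder reaches 0 after 2 divisions, so the expansion has 2 partial quotients, read off in order.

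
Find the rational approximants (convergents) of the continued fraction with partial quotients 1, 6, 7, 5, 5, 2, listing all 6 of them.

1/1, 7/6, 50/43, 257/221, 1335/1148, 2927/2517

Using the convergent recurrence p_i = a_i*p_{i-1} + p_{i-2}, q_i = a_i*q_{i-1} + q_{i-2} with p_{-2}=0, p_{-1}=1, q_{-2}=1, q_{-1}=0:
  i=0: a_0=1, p_0 = 1*1 + 0 = 1, q_0 = 1*0 + 1 = 1.
  i=1: a_1=6, p_1 = 6*1 + 1 = 7, q_1 = 6*1 + 0 = 6.
  i=2: a_2=7, p_2 = 7*7 + 1 = 50, q_2 = 7*6 + 1 = 43.
  i=3: a_3=5, p_3 = 5*50 + 7 = 257, q_3 = 5*43 + 6 = 221.
  i=4: a_4=5, p_4 = 5*257 + 50 = 1335, q_4 = 5*221 + 43 = 1148.
  i=5: a_5=2, p_5 = 2*1335 + 257 = 2927, q_5 = 2*1148 + 221 = 2517.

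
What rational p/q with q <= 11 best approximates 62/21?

32/11

Expand x = 62/21 as a continued fraction with the Euclidean algorithm:
  62 = 2*21 + 20, so a_0 = 2.
  21 = 1*20 + 1, so a_1 = 1.
  20 = 20*1 + 0, so a_2 = 20.
so x = [2; 1, 20].
Convergents (p_i = a_i*p_{i-1} + p_{i-2}, q_i = a_i*q_{i-1} + q_{i-2} with p_{-2}=0, p_{-1}=1, q_{-2}=1, q_{-1}=0), until the denominator exceeds 11:
  i=0: a_0=2, p_0 = 2*1 + 0 = 2, q_0 = 2*0 + 1 = 1.
  i=1: a_1=1, p_1 = 1*2 + 1 = 3, q_1 = 1*1 + 0 = 1.
  i=2: a_2=20, p_2 = 20*3 + 2 = 62, q_2 = 20*1 + 1 = 21.
q_2 = 21 > 11, so the last convergent with denominator <= 11 is p_1/q_1 = 3/1.
The closest fraction with denominator <= 11 is either p_1/q_1 or the intermediate fraction (k*p_1 + p_0)/(k*q_1 + q_0) with the largest k >= 1 whose denominator stays <= 11; these approach x as k grows, and every other convergent or intermediate fraction in range is farther away.
Largest k: floor((11 - q_0)/q_1) = floor((11 - 1)/1) = 10.
That gives (10*3 + 2)/(10*1 + 1) = 32/11.
Compare the errors: |x - 3/1| = |62*1 - 3*21|/(21*1) = 1/21, and |x - 32/11| = |62*11 - 32*21|/(21*11) = 10/231.
Cross-multiplying, 10*21 = 210 < 231 = 1*231, so 10/231 is smaller: the intermediate fraction 32/11 is closer to x than 3/1.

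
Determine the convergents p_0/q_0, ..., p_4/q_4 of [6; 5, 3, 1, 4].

Using the convergent recurrence p_i = a_i*p_{i-1} + p_{i-2}, q_i = a_i*q_{i-1} + q_{i-2} with p_{-2}=0, p_{-1}=1, q_{-2}=1, q_{-1}=0:
  i=0: a_0=6, p_0 = 6*1 + 0 = 6, q_0 = 6*0 + 1 = 1.
  i=1: a_1=5, p_1 = 5*6 + 1 = 31, q_1 = 5*1 + 0 = 5.
  i=2: a_2=3, p_2 = 3*31 + 6 = 99, q_2 = 3*5 + 1 = 16.
  i=3: a_3=1, p_3 = 1*99 + 31 = 130, q_3 = 1*16 + 5 = 21.
  i=4: a_4=4, p_4 = 4*130 + 99 = 619, q_4 = 4*21 + 16 = 100.

6/1, 31/5, 99/16, 130/21, 619/100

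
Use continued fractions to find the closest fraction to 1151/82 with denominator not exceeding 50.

Expand x = 1151/82 as a continued fraction with the Euclidean algorithm:
  1151 = 14*82 + 3, so a_0 = 14.
  82 = 27*3 + 1, so a_1 = 27.
  3 = 3*1 + 0, so a_2 = 3.
so x = [14; 27, 3].
Convergents (p_i = a_i*p_{i-1} + p_{i-2}, q_i = a_i*q_{i-1} + q_{i-2} with p_{-2}=0, p_{-1}=1, q_{-2}=1, q_{-1}=0), until the denominator exceeds 50:
  i=0: a_0=14, p_0 = 14*1 + 0 = 14, q_0 = 14*0 + 1 = 1.
  i=1: a_1=27, p_1 = 27*14 + 1 = 379, q_1 = 27*1 + 0 = 27.
  i=2: a_2=3, p_2 = 3*379 + 14 = 1151, q_2 = 3*27 + 1 = 82.
q_2 = 82 > 50, so the last convergent with denominator <= 50 is p_1/q_1 = 379/27.
The closest fraction with denominator <= 50 is either p_1/q_1 or the intermediate fraction (k*p_1 + p_0)/(k*q_1 + q_0) with the largest k >= 1 whose denominator stays <= 50; these approach x as k grows, and every other convergent or intermediate fraction in range is farther away.
Largest k: floor((50 - q_0)/q_1) = floor((50 - 1)/27) = 1.
That gives (1*379 + 14)/(1*27 + 1) = 393/28.
Compare the errors: |x - 379/27| = |1151*27 - 379*82|/(82*27) = 1/2214, and |x - 393/28| = |1151*28 - 393*82|/(82*28) = 2/2296.
Cross-multiplying, 1*2296 = 2296 < 4428 = 2*2214, so 1/2214 is smaller: the convergent 379/27 is closer to x than 393/28.

379/27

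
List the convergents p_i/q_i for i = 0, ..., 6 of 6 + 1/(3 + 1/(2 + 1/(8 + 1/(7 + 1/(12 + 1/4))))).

6/1, 19/3, 44/7, 371/59, 2641/420, 32063/5099, 130893/20816

Using the convergent recurrence p_i = a_i*p_{i-1} + p_{i-2}, q_i = a_i*q_{i-1} + q_{i-2} with p_{-2}=0, p_{-1}=1, q_{-2}=1, q_{-1}=0:
  i=0: a_0=6, p_0 = 6*1 + 0 = 6, q_0 = 6*0 + 1 = 1.
  i=1: a_1=3, p_1 = 3*6 + 1 = 19, q_1 = 3*1 + 0 = 3.
  i=2: a_2=2, p_2 = 2*19 + 6 = 44, q_2 = 2*3 + 1 = 7.
  i=3: a_3=8, p_3 = 8*44 + 19 = 371, q_3 = 8*7 + 3 = 59.
  i=4: a_4=7, p_4 = 7*371 + 44 = 2641, q_4 = 7*59 + 7 = 420.
  i=5: a_5=12, p_5 = 12*2641 + 371 = 32063, q_5 = 12*420 + 59 = 5099.
  i=6: a_6=4, p_6 = 4*32063 + 2641 = 130893, q_6 = 4*5099 + 420 = 20816.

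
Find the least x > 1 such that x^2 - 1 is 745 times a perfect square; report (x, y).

(x, y) = (12769001, 467820)

First expand sqrt(745) as a continued fraction. With x_i = (sqrt(745) + m_i)/d_i and (m_0, d_0) = (0, 1): a_0 = floor(sqrt(745)) = 27, since 27^2 = 729 <= 745 < 784 = 28^2.
Iterate m_{i+1} = d_i*a_i - m_i, d_{i+1} = (745 - m_{i+1}^2)/d_i, a_{i+1} = floor((a_0 + m_{i+1})/d_{i+1}):
  m_1 = 1*27 - 0 = 27, d_1 = (745 - 27^2)/1 = 16/1 = 16, a_1 = floor((27 + 27)/16) = 3.
  m_2 = 16*3 - 27 = 21, d_2 = (745 - 21^2)/16 = 304/16 = 19, a_2 = floor((27 + 21)/19) = 2.
  m_3 = 19*2 - 21 = 17, d_3 = (745 - 17^2)/19 = 456/19 = 24, a_3 = floor((27 + 17)/24) = 1.
  m_4 = 24*1 - 17 = 7, d_4 = (745 - 7^2)/24 = 696/24 = 29, a_4 = floor((27 + 7)/29) = 1.
  m_5 = 29*1 - 7 = 22, d_5 = (745 - 22^2)/29 = 261/29 = 9, a_5 = floor((27 + 22)/9) = 5.
  m_6 = 9*5 - 22 = 23, d_6 = (745 - 23^2)/9 = 216/9 = 24, a_6 = floor((27 + 23)/24) = 2.
  m_7 = 24*2 - 23 = 25, d_7 = (745 - 25^2)/24 = 120/24 = 5, a_7 = floor((27 + 25)/5) = 10.
  m_8 = 5*10 - 25 = 25, d_8 = (745 - 25^2)/5 = 120/5 = 24, a_8 = floor((27 + 25)/24) = 2.
  m_9 = 24*2 - 25 = 23, d_9 = (745 - 23^2)/24 = 216/24 = 9, a_9 = floor((27 + 23)/9) = 5.
  m_10 = 9*5 - 23 = 22, d_10 = (745 - 22^2)/9 = 261/9 = 29, a_10 = floor((27 + 22)/29) = 1.
  m_11 = 29*1 - 22 = 7, d_11 = (745 - 7^2)/29 = 696/29 = 24, a_11 = floor((27 + 7)/24) = 1.
  m_12 = 24*1 - 7 = 17, d_12 = (745 - 17^2)/24 = 456/24 = 19, a_12 = floor((27 + 17)/19) = 2.
  m_13 = 19*2 - 17 = 21, d_13 = (745 - 21^2)/19 = 304/19 = 16, a_13 = floor((27 + 21)/16) = 3.
  m_14 = 16*3 - 21 = 27, d_14 = (745 - 27^2)/16 = 16/16 = 1, a_14 = floor((27 + 27)/1) = 54.
  m_15 = 1*54 - 27 = 27, d_15 = (745 - 27^2)/1 = 16/1 = 16: (m_15, d_15) = (m_1, d_1) = (27, 16), so from here the quotients repeat a_1, ..., a_14; the period length is 14.
So sqrt(745) = [27; (3, 2, 1, 1, 5, 2, 10, 2, 5, 1, 1, 2, 3, 54)] with period length k = 14.
k is even, so the fundamental solution of x^2 - 745y^2 = 1 is (p_{k-1}, q_{k-1}) = (p_13, q_13); compute convergents through index 13.
Convergents (p_i = a_i*p_{i-1} + p_{i-2}, q_i = a_i*q_{i-1} + q_{i-2} with p_{-2}=0, p_{-1}=1, q_{-2}=1, q_{-1}=0):
  i=0: a_0=27, p_0 = 27*1 + 0 = 27, q_0 = 27*0 + 1 = 1.
  i=1: a_1=3, p_1 = 3*27 + 1 = 82, q_1 = 3*1 + 0 = 3.
  i=2: a_2=2, p_2 = 2*82 + 27 = 191, q_2 = 2*3 + 1 = 7.
  i=3: a_3=1, p_3 = 1*191 + 82 = 273, q_3 = 1*7 + 3 = 10.
  i=4: a_4=1, p_4 = 1*273 + 191 = 464, q_4 = 1*10 + 7 = 17.
  i=5: a_5=5, p_5 = 5*464 + 273 = 2593, q_5 = 5*17 + 10 = 95.
  i=6: a_6=2, p_6 = 2*2593 + 464 = 5650, q_6 = 2*95 + 17 = 207.
  i=7: a_7=10, p_7 = 10*5650 + 2593 = 59093, q_7 = 10*207 + 95 = 2165.
  i=8: a_8=2, p_8 = 2*59093 + 5650 = 123836, q_8 = 2*2165 + 207 = 4537.
  i=9: a_9=5, p_9 = 5*123836 + 59093 = 678273, q_9 = 5*4537 + 2165 = 24850.
  i=10: a_10=1, p_10 = 1*678273 + 123836 = 802109, q_10 = 1*24850 + 4537 = 29387.
  i=11: a_11=1, p_11 = 1*802109 + 678273 = 1480382, q_11 = 1*29387 + 24850 = 54237.
  i=12: a_12=2, p_12 = 2*1480382 + 802109 = 3762873, q_12 = 2*54237 + 29387 = 137861.
  i=13: a_13=3, p_13 = 3*3762873 + 1480382 = 12769001, q_13 = 3*137861 + 54237 = 467820.
Check: 12769001^2 - 745*467820^2 = 163047386538001 - 163047386538000 = 1, so (x, y) = (12769001, 467820) solves the equation, and by the theorem it is the least positive solution.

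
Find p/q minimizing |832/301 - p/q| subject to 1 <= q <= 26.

Expand x = 832/301 as a continued fraction with the Euclidean algorithm:
  832 = 2*301 + 230, so a_0 = 2.
  301 = 1*230 + 71, so a_1 = 1.
  230 = 3*71 + 17, so a_2 = 3.
  71 = 4*17 + 3, so a_3 = 4.
  17 = 5*3 + 2, so a_4 = 5.
  3 = 1*2 + 1, so a_5 = 1.
  2 = 2*1 + 0, so a_6 = 2.
so x = [2; 1, 3, 4, 5, 1, 2].
Convergents (p_i = a_i*p_{i-1} + p_{i-2}, q_i = a_i*q_{i-1} + q_{i-2} with p_{-2}=0, p_{-1}=1, q_{-2}=1, q_{-1}=0), until the denominator exceeds 26:
  i=0: a_0=2, p_0 = 2*1 + 0 = 2, q_0 = 2*0 + 1 = 1.
  i=1: a_1=1, p_1 = 1*2 + 1 = 3, q_1 = 1*1 + 0 = 1.
  i=2: a_2=3, p_2 = 3*3 + 2 = 11, q_2 = 3*1 + 1 = 4.
  i=3: a_3=4, p_3 = 4*11 + 3 = 47, q_3 = 4*4 + 1 = 17.
  i=4: a_4=5, p_4 = 5*47 + 11 = 246, q_4 = 5*17 + 4 = 89.
q_4 = 89 > 26, so the last convergent with denominator <= 26 is p_3/q_3 = 47/17.
The closest fraction with denominator <= 26 is either p_3/q_3 or the intermediate fraction (k*p_3 + p_2)/(k*q_3 + q_2) with the largest k >= 1 whose denominator stays <= 26; these approach x as k grows, and every other convergent or intermediate fraction in range is farther away.
Largest k: floor((26 - q_2)/q_3) = floor((26 - 4)/17) = 1.
That gives (1*47 + 11)/(1*17 + 4) = 58/21.
Compare the errors: |x - 47/17| = |832*17 - 47*301|/(301*17) = 3/5117, and |x - 58/21| = |832*21 - 58*301|/(301*21) = 14/6321.
Cross-multiplying, 3*6321 = 18963 < 71638 = 14*5117, so 3/5117 is smaller: the convergent 47/17 is closer to x than 58/21.

47/17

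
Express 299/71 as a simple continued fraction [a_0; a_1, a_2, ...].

Run the Euclidean algorithm on 299 and 71; the successive quotients are the partial quotients a_0, a_1, ... (each step inverts the fractional part left over by the previous one):
  299 = 4*71 + 15, so a_0 = 4.
  71 = 4*15 + 11, so a_1 = 4.
  15 = 1*11 + 4, so a_2 = 1.
  11 = 2*4 + 3, so a_3 = 2.
  4 = 1*3 + 1, so a_4 = 1.
  3 = 3*1 + 0, so a_5 = 3.
The remainder reaches 0 after 6 divisions, so the expansion has 6 partial quotients, read off in order.

[4; 4, 1, 2, 1, 3]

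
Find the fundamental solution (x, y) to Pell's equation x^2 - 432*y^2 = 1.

First expand sqrt(432) as a continued fraction. With x_i = (sqrt(432) + m_i)/d_i and (m_0, d_0) = (0, 1): a_0 = floor(sqrt(432)) = 20, since 20^2 = 400 <= 432 < 441 = 21^2.
Iterate m_{i+1} = d_i*a_i - m_i, d_{i+1} = (432 - m_{i+1}^2)/d_i, a_{i+1} = floor((a_0 + m_{i+1})/d_{i+1}):
  m_1 = 1*20 - 0 = 20, d_1 = (432 - 20^2)/1 = 32/1 = 32, a_1 = floor((20 + 20)/32) = 1.
  m_2 = 32*1 - 20 = 12, d_2 = (432 - 12^2)/32 = 288/32 = 9, a_2 = floor((20 + 12)/9) = 3.
  m_3 = 9*3 - 12 = 15, d_3 = (432 - 15^2)/9 = 207/9 = 23, a_3 = floor((20 + 15)/23) = 1.
  m_4 = 23*1 - 15 = 8, d_4 = (432 - 8^2)/23 = 368/23 = 16, a_4 = floor((20 + 8)/16) = 1.
  m_5 = 16*1 - 8 = 8, d_5 = (432 - 8^2)/16 = 368/16 = 23, a_5 = floor((20 + 8)/23) = 1.
  m_6 = 23*1 - 8 = 15, d_6 = (432 - 15^2)/23 = 207/23 = 9, a_6 = floor((20 + 15)/9) = 3.
  m_7 = 9*3 - 15 = 12, d_7 = (432 - 12^2)/9 = 288/9 = 32, a_7 = floor((20 + 12)/32) = 1.
  m_8 = 32*1 - 12 = 20, d_8 = (432 - 20^2)/32 = 32/32 = 1, a_8 = floor((20 + 20)/1) = 40.
  m_9 = 1*40 - 20 = 20, d_9 = (432 - 20^2)/1 = 32/1 = 32: (m_9, d_9) = (m_1, d_1) = (20, 32), so from here the quotients repeat a_1, ..., a_8; the period length is 8.
So sqrt(432) = [20; (1, 3, 1, 1, 1, 3, 1, 40)] with period length k = 8.
k is even, so the fundamental solution of x^2 - 432y^2 = 1 is (p_{k-1}, q_{k-1}) = (p_7, q_7); compute convergents through index 7.
Convergents (p_i = a_i*p_{i-1} + p_{i-2}, q_i = a_i*q_{i-1} + q_{i-2} with p_{-2}=0, p_{-1}=1, q_{-2}=1, q_{-1}=0):
  i=0: a_0=20, p_0 = 20*1 + 0 = 20, q_0 = 20*0 + 1 = 1.
  i=1: a_1=1, p_1 = 1*20 + 1 = 21, q_1 = 1*1 + 0 = 1.
  i=2: a_2=3, p_2 = 3*21 + 20 = 83, q_2 = 3*1 + 1 = 4.
  i=3: a_3=1, p_3 = 1*83 + 21 = 104, q_3 = 1*4 + 1 = 5.
  i=4: a_4=1, p_4 = 1*104 + 83 = 187, q_4 = 1*5 + 4 = 9.
  i=5: a_5=1, p_5 = 1*187 + 104 = 291, q_5 = 1*9 + 5 = 14.
  i=6: a_6=3, p_6 = 3*291 + 187 = 1060, q_6 = 3*14 + 9 = 51.
  i=7: a_7=1, p_7 = 1*1060 + 291 = 1351, q_7 = 1*51 + 14 = 65.
Check: 1351^2 - 432*65^2 = 1825201 - 1825200 = 1, so (x, y) = (1351, 65) solves the equation, and by the theorem it is the least positive solution.

(x, y) = (1351, 65)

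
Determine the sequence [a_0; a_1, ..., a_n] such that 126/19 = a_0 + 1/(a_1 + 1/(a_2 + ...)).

[6; 1, 1, 1, 2, 2]

Run the Euclidean algorithm on 126 and 19; the successive quotients are the partial quotients a_0, a_1, ... (each step inverts the fractional part left over by the previous one):
  126 = 6*19 + 12, so a_0 = 6.
  19 = 1*12 + 7, so a_1 = 1.
  12 = 1*7 + 5, so a_2 = 1.
  7 = 1*5 + 2, so a_3 = 1.
  5 = 2*2 + 1, so a_4 = 2.
  2 = 2*1 + 0, so a_5 = 2.
The remainder reaches 0 after 6 divisions, so the expansion has 6 partial quotients, read off in order.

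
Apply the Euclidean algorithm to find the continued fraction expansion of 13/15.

[0; 1, 6, 2]

Run the Euclidean algorithm on 13 and 15; the successive quotients are the partial quotients a_0, a_1, ... (each step inverts the fractional part left over by the previous one):
  13 = 0*15 + 13, so a_0 = 0.
  15 = 1*13 + 2, so a_1 = 1.
  13 = 6*2 + 1, so a_2 = 6.
  2 = 2*1 + 0, so a_3 = 2.
The remainder reaches 0 after 4 divisions, so the expansion has 4 partial quotients, read off in order.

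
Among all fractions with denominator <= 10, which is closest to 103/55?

15/8

Expand x = 103/55 as a continued fraction with the Euclidean algorithm:
  103 = 1*55 + 48, so a_0 = 1.
  55 = 1*48 + 7, so a_1 = 1.
  48 = 6*7 + 6, so a_2 = 6.
  7 = 1*6 + 1, so a_3 = 1.
  6 = 6*1 + 0, so a_4 = 6.
so x = [1; 1, 6, 1, 6].
Convergents (p_i = a_i*p_{i-1} + p_{i-2}, q_i = a_i*q_{i-1} + q_{i-2} with p_{-2}=0, p_{-1}=1, q_{-2}=1, q_{-1}=0), until the denominator exceeds 10:
  i=0: a_0=1, p_0 = 1*1 + 0 = 1, q_0 = 1*0 + 1 = 1.
  i=1: a_1=1, p_1 = 1*1 + 1 = 2, q_1 = 1*1 + 0 = 1.
  i=2: a_2=6, p_2 = 6*2 + 1 = 13, q_2 = 6*1 + 1 = 7.
  i=3: a_3=1, p_3 = 1*13 + 2 = 15, q_3 = 1*7 + 1 = 8.
  i=4: a_4=6, p_4 = 6*15 + 13 = 103, q_4 = 6*8 + 7 = 55.
q_4 = 55 > 10, so the last convergent with denominator <= 10 is p_3/q_3 = 15/8.
The closest fraction with denominator <= 10 is either p_3/q_3 or the intermediate fraction (k*p_3 + p_2)/(k*q_3 + q_2) with the largest k >= 1 whose denominator stays <= 10; these approach x as k grows, and every other convergent or intermediate fraction in range is farther away.
Largest k: floor((10 - q_2)/q_3) = floor((10 - 7)/8) = 0.
Since k = 0, no intermediate fraction beyond p_3/q_3 has denominator <= 10, so the convergent 15/8 is the closest (its error is |103*8 - 15*55|/(55*8) = 1/440).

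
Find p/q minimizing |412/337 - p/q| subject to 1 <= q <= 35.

Expand x = 412/337 as a continued fraction with the Euclidean algorithm:
  412 = 1*337 + 75, so a_0 = 1.
  337 = 4*75 + 37, so a_1 = 4.
  75 = 2*37 + 1, so a_2 = 2.
  37 = 37*1 + 0, so a_3 = 37.
so x = [1; 4, 2, 37].
Convergents (p_i = a_i*p_{i-1} + p_{i-2}, q_i = a_i*q_{i-1} + q_{i-2} with p_{-2}=0, p_{-1}=1, q_{-2}=1, q_{-1}=0), until the denominator exceeds 35:
  i=0: a_0=1, p_0 = 1*1 + 0 = 1, q_0 = 1*0 + 1 = 1.
  i=1: a_1=4, p_1 = 4*1 + 1 = 5, q_1 = 4*1 + 0 = 4.
  i=2: a_2=2, p_2 = 2*5 + 1 = 11, q_2 = 2*4 + 1 = 9.
  i=3: a_3=37, p_3 = 37*11 + 5 = 412, q_3 = 37*9 + 4 = 337.
q_3 = 337 > 35, so the last convergent with denominator <= 35 is p_2/q_2 = 11/9.
The closest fraction with denominator <= 35 is either p_2/q_2 or the intermediate fraction (k*p_2 + p_1)/(k*q_2 + q_1) with the largest k >= 1 whose denominator stays <= 35; these approach x as k grows, and every other convergent or intermediate fraction in range is farther away.
Largest k: floor((35 - q_1)/q_2) = floor((35 - 4)/9) = 3.
That gives (3*11 + 5)/(3*9 + 4) = 38/31.
Compare the errors: |x - 11/9| = |412*9 - 11*337|/(337*9) = 1/3033, and |x - 38/31| = |412*31 - 38*337|/(337*31) = 34/10447.
Cross-multiplying, 1*10447 = 10447 < 103122 = 34*3033, so 1/3033 is smaller: the convergent 11/9 is closer to x than 38/31.

11/9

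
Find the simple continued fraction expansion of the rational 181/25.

[7; 4, 6]

Run the Euclidean algorithm on 181 and 25; the successive quotients are the partial quotients a_0, a_1, ... (each step inverts the fractional part left over by the previous one):
  181 = 7*25 + 6, so a_0 = 7.
  25 = 4*6 + 1, so a_1 = 4.
  6 = 6*1 + 0, so a_2 = 6.
The remainder reaches 0 after 3 divisions, so the expansion has 3 partial quotients, read off in order.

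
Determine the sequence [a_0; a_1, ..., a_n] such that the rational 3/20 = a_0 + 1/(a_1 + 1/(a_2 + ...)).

[0; 6, 1, 2]

Run the Euclidean algorithm on 3 and 20; the successive quotients are the partial quotients a_0, a_1, ... (each step inverts the fractional part left over by the previous one):
  3 = 0*20 + 3, so a_0 = 0.
  20 = 6*3 + 2, so a_1 = 6.
  3 = 1*2 + 1, so a_2 = 1.
  2 = 2*1 + 0, so a_3 = 2.
The remainder reaches 0 after 4 divisions, so the expansion has 4 partial quotients, read off in order.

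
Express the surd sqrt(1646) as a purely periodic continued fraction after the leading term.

[40; (1, 1, 3, 40, 3, 1, 1, 80)]

Write x_i = (sqrt(1646) + m_i)/d_i with (m_0, d_0) = (0, 1). a_0 = floor(sqrt(1646)) = 40, since 40^2 = 1600 <= 1646 < 1681 = 41^2.
Iterate m_{i+1} = d_i*a_i - m_i, d_{i+1} = (1646 - m_{i+1}^2)/d_i, a_{i+1} = floor((a_0 + m_{i+1})/d_{i+1}):
  m_1 = 1*40 - 0 = 40, d_1 = (1646 - 40^2)/1 = 46/1 = 46, a_1 = floor((40 + 40)/46) = 1.
  m_2 = 46*1 - 40 = 6, d_2 = (1646 - 6^2)/46 = 1610/46 = 35, a_2 = floor((40 + 6)/35) = 1.
  m_3 = 35*1 - 6 = 29, d_3 = (1646 - 29^2)/35 = 805/35 = 23, a_3 = floor((40 + 29)/23) = 3.
  m_4 = 23*3 - 29 = 40, d_4 = (1646 - 40^2)/23 = 46/23 = 2, a_4 = floor((40 + 40)/2) = 40.
  m_5 = 2*40 - 40 = 40, d_5 = (1646 - 40^2)/2 = 46/2 = 23, a_5 = floor((40 + 40)/23) = 3.
  m_6 = 23*3 - 40 = 29, d_6 = (1646 - 29^2)/23 = 805/23 = 35, a_6 = floor((40 + 29)/35) = 1.
  m_7 = 35*1 - 29 = 6, d_7 = (1646 - 6^2)/35 = 1610/35 = 46, a_7 = floor((40 + 6)/46) = 1.
  m_8 = 46*1 - 6 = 40, d_8 = (1646 - 40^2)/46 = 46/46 = 1, a_8 = floor((40 + 40)/1) = 80.
  m_9 = 1*80 - 40 = 40, d_9 = (1646 - 40^2)/1 = 46/1 = 46: (m_9, d_9) = (m_1, d_1) = (40, 46), so from here the quotients repeat a_1, ..., a_8; the period length is 8.
Hence the expansion of sqrt(1646) is a_0 = 40 followed by the repeating block 1, 1, 3, 40, 3, 1, 1, 80 (period 8).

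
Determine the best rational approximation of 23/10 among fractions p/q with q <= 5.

Expand x = 23/10 as a continued fraction with the Euclidean algorithm:
  23 = 2*10 + 3, so a_0 = 2.
  10 = 3*3 + 1, so a_1 = 3.
  3 = 3*1 + 0, so a_2 = 3.
so x = [2; 3, 3].
Convergents (p_i = a_i*p_{i-1} + p_{i-2}, q_i = a_i*q_{i-1} + q_{i-2} with p_{-2}=0, p_{-1}=1, q_{-2}=1, q_{-1}=0), until the denominator exceeds 5:
  i=0: a_0=2, p_0 = 2*1 + 0 = 2, q_0 = 2*0 + 1 = 1.
  i=1: a_1=3, p_1 = 3*2 + 1 = 7, q_1 = 3*1 + 0 = 3.
  i=2: a_2=3, p_2 = 3*7 + 2 = 23, q_2 = 3*3 + 1 = 10.
q_2 = 10 > 5, so the last convergent with denominator <= 5 is p_1/q_1 = 7/3.
The closest fraction with denominator <= 5 is either p_1/q_1 or the intermediate fraction (k*p_1 + p_0)/(k*q_1 + q_0) with the largest k >= 1 whose denominator stays <= 5; these approach x as k grows, and every other convergent or intermediate fraction in range is farther away.
Largest k: floor((5 - q_0)/q_1) = floor((5 - 1)/3) = 1.
That gives (1*7 + 2)/(1*3 + 1) = 9/4.
Compare the errors: |x - 7/3| = |23*3 - 7*10|/(10*3) = 1/30, and |x - 9/4| = |23*4 - 9*10|/(10*4) = 2/40.
Cross-multiplying, 1*40 = 40 < 60 = 2*30, so 1/30 is smaller: the convergent 7/3 is closer to x than 9/4.

7/3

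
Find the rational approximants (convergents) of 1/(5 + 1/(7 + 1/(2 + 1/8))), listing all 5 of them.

Using the convergent recurrence p_i = a_i*p_{i-1} + p_{i-2}, q_i = a_i*q_{i-1} + q_{i-2} with p_{-2}=0, p_{-1}=1, q_{-2}=1, q_{-1}=0:
  i=0: a_0=0, p_0 = 0*1 + 0 = 0, q_0 = 0*0 + 1 = 1.
  i=1: a_1=5, p_1 = 5*0 + 1 = 1, q_1 = 5*1 + 0 = 5.
  i=2: a_2=7, p_2 = 7*1 + 0 = 7, q_2 = 7*5 + 1 = 36.
  i=3: a_3=2, p_3 = 2*7 + 1 = 15, q_3 = 2*36 + 5 = 77.
  i=4: a_4=8, p_4 = 8*15 + 7 = 127, q_4 = 8*77 + 36 = 652.

0/1, 1/5, 7/36, 15/77, 127/652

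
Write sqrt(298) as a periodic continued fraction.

Write x_i = (sqrt(298) + m_i)/d_i with (m_0, d_0) = (0, 1). a_0 = floor(sqrt(298)) = 17, since 17^2 = 289 <= 298 < 324 = 18^2.
Iterate m_{i+1} = d_i*a_i - m_i, d_{i+1} = (298 - m_{i+1}^2)/d_i, a_{i+1} = floor((a_0 + m_{i+1})/d_{i+1}):
  m_1 = 1*17 - 0 = 17, d_1 = (298 - 17^2)/1 = 9/1 = 9, a_1 = floor((17 + 17)/9) = 3.
  m_2 = 9*3 - 17 = 10, d_2 = (298 - 10^2)/9 = 198/9 = 22, a_2 = floor((17 + 10)/22) = 1.
  m_3 = 22*1 - 10 = 12, d_3 = (298 - 12^2)/22 = 154/22 = 7, a_3 = floor((17 + 12)/7) = 4.
  m_4 = 7*4 - 12 = 16, d_4 = (298 - 16^2)/7 = 42/7 = 6, a_4 = floor((17 + 16)/6) = 5.
  m_5 = 6*5 - 16 = 14, d_5 = (298 - 14^2)/6 = 102/6 = 17, a_5 = floor((17 + 14)/17) = 1.
  m_6 = 17*1 - 14 = 3, d_6 = (298 - 3^2)/17 = 289/17 = 17, a_6 = floor((17 + 3)/17) = 1.
  m_7 = 17*1 - 3 = 14, d_7 = (298 - 14^2)/17 = 102/17 = 6, a_7 = floor((17 + 14)/6) = 5.
  m_8 = 6*5 - 14 = 16, d_8 = (298 - 16^2)/6 = 42/6 = 7, a_8 = floor((17 + 16)/7) = 4.
  m_9 = 7*4 - 16 = 12, d_9 = (298 - 12^2)/7 = 154/7 = 22, a_9 = floor((17 + 12)/22) = 1.
  m_10 = 22*1 - 12 = 10, d_10 = (298 - 10^2)/22 = 198/22 = 9, a_10 = floor((17 + 10)/9) = 3.
  m_11 = 9*3 - 10 = 17, d_11 = (298 - 17^2)/9 = 9/9 = 1, a_11 = floor((17 + 17)/1) = 34.
  m_12 = 1*34 - 17 = 17, d_12 = (298 - 17^2)/1 = 9/1 = 9: (m_12, d_12) = (m_1, d_1) = (17, 9), so from here the quotients repeat a_1, ..., a_11; the period length is 11.
Hence the expansion of sqrt(298) is a_0 = 17 followed by the repeating block 3, 1, 4, 5, 1, 1, 5, 4, 1, 3, 34 (period 11).

[17; (3, 1, 4, 5, 1, 1, 5, 4, 1, 3, 34)]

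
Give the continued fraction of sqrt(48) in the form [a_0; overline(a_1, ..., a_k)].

Write x_i = (sqrt(48) + m_i)/d_i with (m_0, d_0) = (0, 1). a_0 = floor(sqrt(48)) = 6, since 6^2 = 36 <= 48 < 49 = 7^2.
Iterate m_{i+1} = d_i*a_i - m_i, d_{i+1} = (48 - m_{i+1}^2)/d_i, a_{i+1} = floor((a_0 + m_{i+1})/d_{i+1}):
  m_1 = 1*6 - 0 = 6, d_1 = (48 - 6^2)/1 = 12/1 = 12, a_1 = floor((6 + 6)/12) = 1.
  m_2 = 12*1 - 6 = 6, d_2 = (48 - 6^2)/12 = 12/12 = 1, a_2 = floor((6 + 6)/1) = 12.
  m_3 = 1*12 - 6 = 6, d_3 = (48 - 6^2)/1 = 12/1 = 12: (m_3, d_3) = (m_1, d_1) = (6, 12), so from here the quotients repeat a_1, a_2; the period length is 2.
Hence the expansion of sqrt(48) is a_0 = 6 followed by the repeating block 1, 12 (period 2).

[6; overline(1, 12)]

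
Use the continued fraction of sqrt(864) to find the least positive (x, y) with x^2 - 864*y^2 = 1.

(x, y) = (470449, 16005)

First expand sqrt(864) as a continued fraction. With x_i = (sqrt(864) + m_i)/d_i and (m_0, d_0) = (0, 1): a_0 = floor(sqrt(864)) = 29, since 29^2 = 841 <= 864 < 900 = 30^2.
Iterate m_{i+1} = d_i*a_i - m_i, d_{i+1} = (864 - m_{i+1}^2)/d_i, a_{i+1} = floor((a_0 + m_{i+1})/d_{i+1}):
  m_1 = 1*29 - 0 = 29, d_1 = (864 - 29^2)/1 = 23/1 = 23, a_1 = floor((29 + 29)/23) = 2.
  m_2 = 23*2 - 29 = 17, d_2 = (864 - 17^2)/23 = 575/23 = 25, a_2 = floor((29 + 17)/25) = 1.
  m_3 = 25*1 - 17 = 8, d_3 = (864 - 8^2)/25 = 800/25 = 32, a_3 = floor((29 + 8)/32) = 1.
  m_4 = 32*1 - 8 = 24, d_4 = (864 - 24^2)/32 = 288/32 = 9, a_4 = floor((29 + 24)/9) = 5.
  m_5 = 9*5 - 24 = 21, d_5 = (864 - 21^2)/9 = 423/9 = 47, a_5 = floor((29 + 21)/47) = 1.
  m_6 = 47*1 - 21 = 26, d_6 = (864 - 26^2)/47 = 188/47 = 4, a_6 = floor((29 + 26)/4) = 13.
  m_7 = 4*13 - 26 = 26, d_7 = (864 - 26^2)/4 = 188/4 = 47, a_7 = floor((29 + 26)/47) = 1.
  m_8 = 47*1 - 26 = 21, d_8 = (864 - 21^2)/47 = 423/47 = 9, a_8 = floor((29 + 21)/9) = 5.
  m_9 = 9*5 - 21 = 24, d_9 = (864 - 24^2)/9 = 288/9 = 32, a_9 = floor((29 + 24)/32) = 1.
  m_10 = 32*1 - 24 = 8, d_10 = (864 - 8^2)/32 = 800/32 = 25, a_10 = floor((29 + 8)/25) = 1.
  m_11 = 25*1 - 8 = 17, d_11 = (864 - 17^2)/25 = 575/25 = 23, a_11 = floor((29 + 17)/23) = 2.
  m_12 = 23*2 - 17 = 29, d_12 = (864 - 29^2)/23 = 23/23 = 1, a_12 = floor((29 + 29)/1) = 58.
  m_13 = 1*58 - 29 = 29, d_13 = (864 - 29^2)/1 = 23/1 = 23: (m_13, d_13) = (m_1, d_1) = (29, 23), so from here the quotients repeat a_1, ..., a_12; the period length is 12.
So sqrt(864) = [29; (2, 1, 1, 5, 1, 13, 1, 5, 1, 1, 2, 58)] with period length k = 12.
k is even, so the fundamental solution of x^2 - 864y^2 = 1 is (p_{k-1}, q_{k-1}) = (p_11, q_11); compute convergents through index 11.
Convergents (p_i = a_i*p_{i-1} + p_{i-2}, q_i = a_i*q_{i-1} + q_{i-2} with p_{-2}=0, p_{-1}=1, q_{-2}=1, q_{-1}=0):
  i=0: a_0=29, p_0 = 29*1 + 0 = 29, q_0 = 29*0 + 1 = 1.
  i=1: a_1=2, p_1 = 2*29 + 1 = 59, q_1 = 2*1 + 0 = 2.
  i=2: a_2=1, p_2 = 1*59 + 29 = 88, q_2 = 1*2 + 1 = 3.
  i=3: a_3=1, p_3 = 1*88 + 59 = 147, q_3 = 1*3 + 2 = 5.
  i=4: a_4=5, p_4 = 5*147 + 88 = 823, q_4 = 5*5 + 3 = 28.
  i=5: a_5=1, p_5 = 1*823 + 147 = 970, q_5 = 1*28 + 5 = 33.
  i=6: a_6=13, p_6 = 13*970 + 823 = 13433, q_6 = 13*33 + 28 = 457.
  i=7: a_7=1, p_7 = 1*13433 + 970 = 14403, q_7 = 1*457 + 33 = 490.
  i=8: a_8=5, p_8 = 5*14403 + 13433 = 85448, q_8 = 5*490 + 457 = 2907.
  i=9: a_9=1, p_9 = 1*85448 + 14403 = 99851, q_9 = 1*2907 + 490 = 3397.
  i=10: a_10=1, p_10 = 1*99851 + 85448 = 185299, q_10 = 1*3397 + 2907 = 6304.
  i=11: a_11=2, p_11 = 2*185299 + 99851 = 470449, q_11 = 2*6304 + 3397 = 16005.
Check: 470449^2 - 864*16005^2 = 221322261601 - 221322261600 = 1, so (x, y) = (470449, 16005) solves the equation, and by the theorem it is the least positive solution.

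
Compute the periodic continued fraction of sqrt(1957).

Write x_i = (sqrt(1957) + m_i)/d_i with (m_0, d_0) = (0, 1). a_0 = floor(sqrt(1957)) = 44, since 44^2 = 1936 <= 1957 < 2025 = 45^2.
Iterate m_{i+1} = d_i*a_i - m_i, d_{i+1} = (1957 - m_{i+1}^2)/d_i, a_{i+1} = floor((a_0 + m_{i+1})/d_{i+1}):
  m_1 = 1*44 - 0 = 44, d_1 = (1957 - 44^2)/1 = 21/1 = 21, a_1 = floor((44 + 44)/21) = 4.
  m_2 = 21*4 - 44 = 40, d_2 = (1957 - 40^2)/21 = 357/21 = 17, a_2 = floor((44 + 40)/17) = 4.
  m_3 = 17*4 - 40 = 28, d_3 = (1957 - 28^2)/17 = 1173/17 = 69, a_3 = floor((44 + 28)/69) = 1.
  m_4 = 69*1 - 28 = 41, d_4 = (1957 - 41^2)/69 = 276/69 = 4, a_4 = floor((44 + 41)/4) = 21.
  m_5 = 4*21 - 41 = 43, d_5 = (1957 - 43^2)/4 = 108/4 = 27, a_5 = floor((44 + 43)/27) = 3.
  m_6 = 27*3 - 43 = 38, d_6 = (1957 - 38^2)/27 = 513/27 = 19, a_6 = floor((44 + 38)/19) = 4.
  m_7 = 19*4 - 38 = 38, d_7 = (1957 - 38^2)/19 = 513/19 = 27, a_7 = floor((44 + 38)/27) = 3.
  m_8 = 27*3 - 38 = 43, d_8 = (1957 - 43^2)/27 = 108/27 = 4, a_8 = floor((44 + 43)/4) = 21.
  m_9 = 4*21 - 43 = 41, d_9 = (1957 - 41^2)/4 = 276/4 = 69, a_9 = floor((44 + 41)/69) = 1.
  m_10 = 69*1 - 41 = 28, d_10 = (1957 - 28^2)/69 = 1173/69 = 17, a_10 = floor((44 + 28)/17) = 4.
  m_11 = 17*4 - 28 = 40, d_11 = (1957 - 40^2)/17 = 357/17 = 21, a_11 = floor((44 + 40)/21) = 4.
  m_12 = 21*4 - 40 = 44, d_12 = (1957 - 44^2)/21 = 21/21 = 1, a_12 = floor((44 + 44)/1) = 88.
  m_13 = 1*88 - 44 = 44, d_13 = (1957 - 44^2)/1 = 21/1 = 21: (m_13, d_13) = (m_1, d_1) = (44, 21), so from here the quotients repeat a_1, ..., a_12; the period length is 12.
Hence the expansion of sqrt(1957) is a_0 = 44 followed by the repeating block 4, 4, 1, 21, 3, 4, 3, 21, 1, 4, 4, 88 (period 12).

[44; (4, 4, 1, 21, 3, 4, 3, 21, 1, 4, 4, 88)]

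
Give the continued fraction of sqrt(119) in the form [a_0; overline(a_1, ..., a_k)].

[10; overline(1, 9, 1, 20)]

Write x_i = (sqrt(119) + m_i)/d_i with (m_0, d_0) = (0, 1). a_0 = floor(sqrt(119)) = 10, since 10^2 = 100 <= 119 < 121 = 11^2.
Iterate m_{i+1} = d_i*a_i - m_i, d_{i+1} = (119 - m_{i+1}^2)/d_i, a_{i+1} = floor((a_0 + m_{i+1})/d_{i+1}):
  m_1 = 1*10 - 0 = 10, d_1 = (119 - 10^2)/1 = 19/1 = 19, a_1 = floor((10 + 10)/19) = 1.
  m_2 = 19*1 - 10 = 9, d_2 = (119 - 9^2)/19 = 38/19 = 2, a_2 = floor((10 + 9)/2) = 9.
  m_3 = 2*9 - 9 = 9, d_3 = (119 - 9^2)/2 = 38/2 = 19, a_3 = floor((10 + 9)/19) = 1.
  m_4 = 19*1 - 9 = 10, d_4 = (119 - 10^2)/19 = 19/19 = 1, a_4 = floor((10 + 10)/1) = 20.
  m_5 = 1*20 - 10 = 10, d_5 = (119 - 10^2)/1 = 19/1 = 19: (m_5, d_5) = (m_1, d_1) = (10, 19), so from here the quotients repeat a_1, ..., a_4; the period length is 4.
Hence the expansion of sqrt(119) is a_0 = 10 followed by the repeating block 1, 9, 1, 20 (period 4).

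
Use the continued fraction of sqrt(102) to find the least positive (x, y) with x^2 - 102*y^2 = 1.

First expand sqrt(102) as a continued fraction. With x_i = (sqrt(102) + m_i)/d_i and (m_0, d_0) = (0, 1): a_0 = floor(sqrt(102)) = 10, since 10^2 = 100 <= 102 < 121 = 11^2.
Iterate m_{i+1} = d_i*a_i - m_i, d_{i+1} = (102 - m_{i+1}^2)/d_i, a_{i+1} = floor((a_0 + m_{i+1})/d_{i+1}):
  m_1 = 1*10 - 0 = 10, d_1 = (102 - 10^2)/1 = 2/1 = 2, a_1 = floor((10 + 10)/2) = 10.
  m_2 = 2*10 - 10 = 10, d_2 = (102 - 10^2)/2 = 2/2 = 1, a_2 = floor((10 + 10)/1) = 20.
  m_3 = 1*20 - 10 = 10, d_3 = (102 - 10^2)/1 = 2/1 = 2: (m_3, d_3) = (m_1, d_1) = (10, 2), so from here the quotients repeat a_1, a_2; the period length is 2.
So sqrt(102) = [10; (10, 20)] with period length k = 2.
k is even, so the fundamental solution of x^2 - 102y^2 = 1 is (p_{k-1}, q_{k-1}) = (p_1, q_1); compute convergents through index 1.
Convergents (p_i = a_i*p_{i-1} + p_{i-2}, q_i = a_i*q_{i-1} + q_{i-2} with p_{-2}=0, p_{-1}=1, q_{-2}=1, q_{-1}=0):
  i=0: a_0=10, p_0 = 10*1 + 0 = 10, q_0 = 10*0 + 1 = 1.
  i=1: a_1=10, p_1 = 10*10 + 1 = 101, q_1 = 10*1 + 0 = 10.
Check: 101^2 - 102*10^2 = 10201 - 10200 = 1, so (x, y) = (101, 10) solves the equation, and by the theorem it is the least positive solution.

(x, y) = (101, 10)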